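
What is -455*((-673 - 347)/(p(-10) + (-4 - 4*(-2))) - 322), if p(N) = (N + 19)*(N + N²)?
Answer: 59861620/407 ≈ 1.4708e+5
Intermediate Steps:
p(N) = (19 + N)*(N + N²)
-455*((-673 - 347)/(p(-10) + (-4 - 4*(-2))) - 322) = -455*((-673 - 347)/(-10*(19 + (-10)² + 20*(-10)) + (-4 - 4*(-2))) - 322) = -455*(-1020/(-10*(19 + 100 - 200) + (-4 + 8)) - 322) = -455*(-1020/(-10*(-81) + 4) - 322) = -455*(-1020/(810 + 4) - 322) = -455*(-1020/814 - 322) = -455*(-1020*1/814 - 322) = -455*(-510/407 - 322) = -455*(-131564/407) = 59861620/407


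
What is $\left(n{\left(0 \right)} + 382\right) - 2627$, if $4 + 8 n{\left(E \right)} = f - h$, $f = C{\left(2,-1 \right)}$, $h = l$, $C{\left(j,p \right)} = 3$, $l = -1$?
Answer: $-2245$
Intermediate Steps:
$h = -1$
$f = 3$
$n{\left(E \right)} = 0$ ($n{\left(E \right)} = - \frac{1}{2} + \frac{3 - -1}{8} = - \frac{1}{2} + \frac{3 + 1}{8} = - \frac{1}{2} + \frac{1}{8} \cdot 4 = - \frac{1}{2} + \frac{1}{2} = 0$)
$\left(n{\left(0 \right)} + 382\right) - 2627 = \left(0 + 382\right) - 2627 = 382 - 2627 = -2245$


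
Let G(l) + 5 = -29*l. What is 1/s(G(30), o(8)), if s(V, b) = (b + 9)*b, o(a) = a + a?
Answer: 1/400 ≈ 0.0025000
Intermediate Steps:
o(a) = 2*a
G(l) = -5 - 29*l
s(V, b) = b*(9 + b) (s(V, b) = (9 + b)*b = b*(9 + b))
1/s(G(30), o(8)) = 1/((2*8)*(9 + 2*8)) = 1/(16*(9 + 16)) = 1/(16*25) = 1/400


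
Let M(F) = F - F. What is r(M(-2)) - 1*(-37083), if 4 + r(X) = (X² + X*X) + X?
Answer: 37079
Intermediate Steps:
M(F) = 0
r(X) = -4 + X + 2*X² (r(X) = -4 + ((X² + X*X) + X) = -4 + ((X² + X²) + X) = -4 + (2*X² + X) = -4 + (X + 2*X²) = -4 + X + 2*X²)
r(M(-2)) - 1*(-37083) = (-4 + 0 + 2*0²) - 1*(-37083) = (-4 + 0 + 2*0) + 37083 = (-4 + 0 + 0) + 37083 = -4 + 37083 = 37079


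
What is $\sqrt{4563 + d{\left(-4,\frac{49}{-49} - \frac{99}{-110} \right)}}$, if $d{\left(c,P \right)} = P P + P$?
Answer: $\frac{33 \sqrt{419}}{10} \approx 67.549$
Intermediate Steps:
$d{\left(c,P \right)} = P + P^{2}$ ($d{\left(c,P \right)} = P^{2} + P = P + P^{2}$)
$\sqrt{4563 + d{\left(-4,\frac{49}{-49} - \frac{99}{-110} \right)}} = \sqrt{4563 + \left(\frac{49}{-49} - \frac{99}{-110}\right) \left(1 + \left(\frac{49}{-49} - \frac{99}{-110}\right)\right)} = \sqrt{4563 + \left(49 \left(- \frac{1}{49}\right) - - \frac{9}{10}\right) \left(1 + \left(49 \left(- \frac{1}{49}\right) - - \frac{9}{10}\right)\right)} = \sqrt{4563 + \left(-1 + \frac{9}{10}\right) \left(1 + \left(-1 + \frac{9}{10}\right)\right)} = \sqrt{4563 - \frac{1 - \frac{1}{10}}{10}} = \sqrt{4563 - \frac{9}{100}} = \sqrt{\frac{456291}{100}} = \frac{33 \sqrt{419}}{10}$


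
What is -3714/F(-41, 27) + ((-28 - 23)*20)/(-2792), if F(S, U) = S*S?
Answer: -2163717/1173338 ≈ -1.8441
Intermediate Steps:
F(S, U) = S²
-3714/F(-41, 27) + ((-28 - 23)*20)/(-2792) = -3714/((-41)²) + ((-28 - 23)*20)/(-2792) = -3714/1681 - 51*20*(-1/2792) = -3714*1/1681 - 1020*(-1/2792) = -3714/1681 + 255/698 = -2163717/1173338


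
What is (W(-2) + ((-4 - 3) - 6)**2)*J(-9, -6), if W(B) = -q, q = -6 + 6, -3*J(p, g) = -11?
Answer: 1859/3 ≈ 619.67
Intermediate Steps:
J(p, g) = 11/3 (J(p, g) = -1/3*(-11) = 11/3)
q = 0
W(B) = 0 (W(B) = -1*0 = 0)
(W(-2) + ((-4 - 3) - 6)**2)*J(-9, -6) = (0 + ((-4 - 3) - 6)**2)*(11/3) = (0 + (-7 - 6)**2)*(11/3) = (0 + (-13)**2)*(11/3) = (0 + 169)*(11/3) = 169*(11/3) = 1859/3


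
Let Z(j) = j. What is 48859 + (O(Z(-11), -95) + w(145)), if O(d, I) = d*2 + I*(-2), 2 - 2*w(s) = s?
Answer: 97911/2 ≈ 48956.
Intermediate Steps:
w(s) = 1 - s/2
O(d, I) = -2*I + 2*d (O(d, I) = 2*d - 2*I = -2*I + 2*d)
48859 + (O(Z(-11), -95) + w(145)) = 48859 + ((-2*(-95) + 2*(-11)) + (1 - 1/2*145)) = 48859 + ((190 - 22) + (1 - 145/2)) = 48859 + (168 - 143/2) = 48859 + 193/2 = 97911/2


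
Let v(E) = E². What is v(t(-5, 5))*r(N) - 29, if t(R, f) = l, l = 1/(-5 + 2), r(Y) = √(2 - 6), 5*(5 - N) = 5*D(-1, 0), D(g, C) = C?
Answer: -29 + 2*I/9 ≈ -29.0 + 0.22222*I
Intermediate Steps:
N = 5 (N = 5 - 0 = 5 - ⅕*0 = 5 + 0 = 5)
r(Y) = 2*I (r(Y) = √(-4) = 2*I)
l = -⅓ (l = 1/(-3) = -⅓ ≈ -0.33333)
t(R, f) = -⅓
v(t(-5, 5))*r(N) - 29 = (-⅓)²*(2*I) - 29 = (2*I)/9 - 29 = 2*I/9 - 29 = -29 + 2*I/9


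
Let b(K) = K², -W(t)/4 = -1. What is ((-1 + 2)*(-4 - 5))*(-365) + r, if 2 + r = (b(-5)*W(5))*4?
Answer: 3683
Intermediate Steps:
W(t) = 4 (W(t) = -4*(-1) = 4)
r = 398 (r = -2 + ((-5)²*4)*4 = -2 + (25*4)*4 = -2 + 100*4 = -2 + 400 = 398)
((-1 + 2)*(-4 - 5))*(-365) + r = ((-1 + 2)*(-4 - 5))*(-365) + 398 = (1*(-9))*(-365) + 398 = -9*(-365) + 398 = 3285 + 398 = 3683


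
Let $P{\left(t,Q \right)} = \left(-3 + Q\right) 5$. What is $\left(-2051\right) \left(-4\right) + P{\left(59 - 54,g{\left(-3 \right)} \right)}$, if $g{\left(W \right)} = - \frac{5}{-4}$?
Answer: $\frac{32781}{4} \approx 8195.3$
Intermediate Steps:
$g{\left(W \right)} = \frac{5}{4}$ ($g{\left(W \right)} = \left(-5\right) \left(- \frac{1}{4}\right) = \frac{5}{4}$)
$P{\left(t,Q \right)} = -15 + 5 Q$
$\left(-2051\right) \left(-4\right) + P{\left(59 - 54,g{\left(-3 \right)} \right)} = \left(-2051\right) \left(-4\right) + \left(-15 + 5 \cdot \frac{5}{4}\right) = 8204 + \left(-15 + \frac{25}{4}\right) = 8204 - \frac{35}{4} = \frac{32781}{4}$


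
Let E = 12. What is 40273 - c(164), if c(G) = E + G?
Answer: 40097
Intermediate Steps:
c(G) = 12 + G
40273 - c(164) = 40273 - (12 + 164) = 40273 - 1*176 = 40273 - 176 = 40097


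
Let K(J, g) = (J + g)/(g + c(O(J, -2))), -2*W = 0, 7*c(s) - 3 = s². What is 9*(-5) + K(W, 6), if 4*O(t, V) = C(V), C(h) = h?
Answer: -7977/181 ≈ -44.072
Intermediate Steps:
O(t, V) = V/4
c(s) = 3/7 + s²/7
W = 0 (W = -½*0 = 0)
K(J, g) = (J + g)/(13/28 + g) (K(J, g) = (J + g)/(g + (3/7 + ((¼)*(-2))²/7)) = (J + g)/(g + (3/7 + (-½)²/7)) = (J + g)/(g + (3/7 + (⅐)*(¼))) = (J + g)/(g + (3/7 + 1/28)) = (J + g)/(g + 13/28) = (J + g)/(13/28 + g))
9*(-5) + K(W, 6) = 9*(-5) + 28*(0 + 6)/(13 + 28*6) = -45 + 28*6/(13 + 168) = -45 + 28*6/181 = -45 + 28*(1/181)*6 = -45 + 168/181 = -7977/181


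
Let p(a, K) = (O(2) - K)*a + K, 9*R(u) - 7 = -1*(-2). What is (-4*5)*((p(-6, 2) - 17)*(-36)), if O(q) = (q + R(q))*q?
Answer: -28080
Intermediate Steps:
R(u) = 1 (R(u) = 7/9 + (-1*(-2))/9 = 7/9 + (⅑)*2 = 7/9 + 2/9 = 1)
O(q) = q*(1 + q) (O(q) = (q + 1)*q = (1 + q)*q = q*(1 + q))
p(a, K) = K + a*(6 - K) (p(a, K) = (2*(1 + 2) - K)*a + K = (2*3 - K)*a + K = (6 - K)*a + K = a*(6 - K) + K = K + a*(6 - K))
(-4*5)*((p(-6, 2) - 17)*(-36)) = (-4*5)*(((2 + 6*(-6) - 1*2*(-6)) - 17)*(-36)) = -20*((2 - 36 + 12) - 17)*(-36) = -20*(-22 - 17)*(-36) = -(-780)*(-36) = -20*1404 = -28080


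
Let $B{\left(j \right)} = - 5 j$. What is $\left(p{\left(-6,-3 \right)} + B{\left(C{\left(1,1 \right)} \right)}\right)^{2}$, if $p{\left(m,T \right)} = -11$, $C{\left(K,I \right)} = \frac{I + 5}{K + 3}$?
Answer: $\frac{1369}{4} \approx 342.25$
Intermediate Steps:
$C{\left(K,I \right)} = \frac{5 + I}{3 + K}$
$\left(p{\left(-6,-3 \right)} + B{\left(C{\left(1,1 \right)} \right)}\right)^{2} = \left(-11 - 5 \frac{5 + 1}{3 + 1}\right)^{2} = \left(-11 - 5 \cdot \frac{1}{4} \cdot 6\right)^{2} = \left(-11 - \frac{15}{2}\right)^{2} = \left(- \frac{37}{2}\right)^{2} = \frac{1369}{4}$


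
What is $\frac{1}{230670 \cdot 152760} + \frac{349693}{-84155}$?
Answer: $- \frac{2464436883022289}{593076458185200} \approx -4.1553$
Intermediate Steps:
$\frac{1}{230670 \cdot 152760} + \frac{349693}{-84155} = \frac{1}{230670} \cdot \frac{1}{152760} + 349693 \left(- \frac{1}{84155}\right) = \frac{1}{35237149200} - \frac{349693}{84155} = - \frac{2464436883022289}{593076458185200}$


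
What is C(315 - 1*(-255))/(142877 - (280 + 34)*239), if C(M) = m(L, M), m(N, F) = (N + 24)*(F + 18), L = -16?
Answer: 4704/67831 ≈ 0.069349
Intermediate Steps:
m(N, F) = (18 + F)*(24 + N) (m(N, F) = (24 + N)*(18 + F) = (18 + F)*(24 + N))
C(M) = 144 + 8*M (C(M) = 432 + 18*(-16) + 24*M + M*(-16) = 432 - 288 + 24*M - 16*M = 144 + 8*M)
C(315 - 1*(-255))/(142877 - (280 + 34)*239) = (144 + 8*(315 - 1*(-255)))/(142877 - (280 + 34)*239) = (144 + 8*(315 + 255))/(142877 - 314*239) = (144 + 8*570)/(142877 - 1*75046) = (144 + 4560)/(142877 - 75046) = 4704/67831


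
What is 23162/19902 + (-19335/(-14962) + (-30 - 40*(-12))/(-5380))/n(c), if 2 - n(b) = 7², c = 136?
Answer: 1071154248938/941188298133 ≈ 1.1381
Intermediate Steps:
n(b) = -47 (n(b) = 2 - 1*7² = 2 - 1*49 = 2 - 49 = -47)
23162/19902 + (-19335/(-14962) + (-30 - 40*(-12))/(-5380))/n(c) = 23162/19902 + (-19335/(-14962) + (-30 - 40*(-12))/(-5380))/(-47) = 23162*(1/19902) + (-19335*(-1/14962) + (-30 + 480)*(-1/5380))*(-1/47) = 11581/9951 + (19335/14962 + 450*(-1/5380))*(-1/47) = 11581/9951 + (19335/14962 - 45/538)*(-1/47) = 11581/9951 + (2432235/2012389)*(-1/47) = 11581/9951 - 2432235/94582283 = 1071154248938/941188298133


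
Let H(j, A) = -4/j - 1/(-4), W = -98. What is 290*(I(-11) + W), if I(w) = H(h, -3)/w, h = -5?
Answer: -625849/22 ≈ -28448.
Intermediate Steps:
H(j, A) = ¼ - 4/j (H(j, A) = -4/j - 1*(-¼) = -4/j + ¼ = ¼ - 4/j)
I(w) = 21/(20*w) (I(w) = ((¼)*(-16 - 5)/(-5))/w = ((¼)*(-⅕)*(-21))/w = 21/(20*w))
290*(I(-11) + W) = 290*((21/20)/(-11) - 98) = 290*((21/20)*(-1/11) - 98) = 290*(-21/220 - 98) = 290*(-21581/220) = -625849/22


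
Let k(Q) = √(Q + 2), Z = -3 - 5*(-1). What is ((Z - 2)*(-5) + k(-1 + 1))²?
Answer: 2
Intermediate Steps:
Z = 2 (Z = -3 + 5 = 2)
k(Q) = √(2 + Q)
((Z - 2)*(-5) + k(-1 + 1))² = ((2 - 2)*(-5) + √(2 + (-1 + 1)))² = (0*(-5) + √(2 + 0))² = (0 + √2)² = (√2)² = 2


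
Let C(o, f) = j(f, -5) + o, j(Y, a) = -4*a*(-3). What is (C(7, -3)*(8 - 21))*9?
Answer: 6201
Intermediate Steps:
j(Y, a) = 12*a
C(o, f) = -60 + o (C(o, f) = 12*(-5) + o = -60 + o)
(C(7, -3)*(8 - 21))*9 = ((-60 + 7)*(8 - 21))*9 = -53*(-13)*9 = 689*9 = 6201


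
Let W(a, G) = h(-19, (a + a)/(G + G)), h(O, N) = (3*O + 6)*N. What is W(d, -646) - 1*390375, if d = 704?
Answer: -7416069/19 ≈ -3.9032e+5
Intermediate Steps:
h(O, N) = N*(6 + 3*O) (h(O, N) = (6 + 3*O)*N = N*(6 + 3*O))
W(a, G) = -51*a/G (W(a, G) = 3*((a + a)/(G + G))*(2 - 19) = 3*((2*a)/((2*G)))*(-17) = 3*((2*a)*(1/(2*G)))*(-17) = 3*(a/G)*(-17) = -51*a/G)
W(d, -646) - 1*390375 = -51*704/(-646) - 1*390375 = -51*704*(-1/646) - 390375 = 1056/19 - 390375 = -7416069/19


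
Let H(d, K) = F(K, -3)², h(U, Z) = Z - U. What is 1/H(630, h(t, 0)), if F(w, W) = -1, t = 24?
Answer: 1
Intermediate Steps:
H(d, K) = 1 (H(d, K) = (-1)² = 1)
1/H(630, h(t, 0)) = 1/1 = 1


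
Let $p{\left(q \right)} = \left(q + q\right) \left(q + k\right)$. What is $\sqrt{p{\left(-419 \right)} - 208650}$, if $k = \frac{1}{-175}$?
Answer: $\frac{3 \sqrt{19392674}}{35} \approx 377.46$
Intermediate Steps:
$k = - \frac{1}{175} \approx -0.0057143$
$p{\left(q \right)} = 2 q \left(- \frac{1}{175} + q\right)$ ($p{\left(q \right)} = \left(q + q\right) \left(q - \frac{1}{175}\right) = 2 q \left(- \frac{1}{175} + q\right)$)
$\sqrt{p{\left(-419 \right)} - 208650} = \sqrt{\frac{2}{175} \left(-419\right) \left(-1 + 175 \left(-419\right)\right) - 208650} = \sqrt{\frac{2}{175} \left(-419\right) \left(-1 - 73325\right) - 208650} = \sqrt{\frac{2}{175} \left(-419\right) \left(-73326\right) - 208650} = \sqrt{\frac{61447188}{175} - 208650} = \sqrt{\frac{24933438}{175}} = \frac{3 \sqrt{19392674}}{35}$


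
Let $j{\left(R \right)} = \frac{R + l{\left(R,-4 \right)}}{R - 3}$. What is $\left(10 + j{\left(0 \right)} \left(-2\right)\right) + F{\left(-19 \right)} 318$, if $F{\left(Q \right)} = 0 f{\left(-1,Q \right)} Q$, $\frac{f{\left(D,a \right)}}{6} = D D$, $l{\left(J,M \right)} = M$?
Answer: $\frac{22}{3} \approx 7.3333$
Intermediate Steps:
$f{\left(D,a \right)} = 6 D^{2}$ ($f{\left(D,a \right)} = 6 D D = 6 D^{2}$)
$j{\left(R \right)} = \frac{-4 + R}{-3 + R}$ ($j{\left(R \right)} = \frac{R - 4}{R - 3} = \frac{-4 + R}{-3 + R}$)
$F{\left(Q \right)} = 0$ ($F{\left(Q \right)} = 0 \cdot 6 \left(-1\right)^{2} Q = 0 \cdot 6 \cdot 1 Q = 0 \cdot 6 Q = 0 Q = 0$)
$\left(10 + j{\left(0 \right)} \left(-2\right)\right) + F{\left(-19 \right)} 318 = \left(10 + \frac{-4 + 0}{-3 + 0} \left(-2\right)\right) + 0 \cdot 318 = \left(10 + \frac{1}{-3} \left(-4\right) \left(-2\right)\right) + 0 = \left(10 + \left(- \frac{1}{3}\right) \left(-4\right) \left(-2\right)\right) + 0 = \left(10 + \frac{4}{3} \left(-2\right)\right) + 0 = \left(10 - \frac{8}{3}\right) + 0 = \frac{22}{3} + 0 = \frac{22}{3}$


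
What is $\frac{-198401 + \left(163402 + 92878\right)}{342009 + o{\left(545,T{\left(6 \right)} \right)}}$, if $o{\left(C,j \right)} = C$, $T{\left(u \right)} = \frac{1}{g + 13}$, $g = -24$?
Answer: $\frac{981}{5806} \approx 0.16896$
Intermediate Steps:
$T{\left(u \right)} = - \frac{1}{11}$ ($T{\left(u \right)} = \frac{1}{-24 + 13} = \frac{1}{-11} = - \frac{1}{11}$)
$\frac{-198401 + \left(163402 + 92878\right)}{342009 + o{\left(545,T{\left(6 \right)} \right)}} = \frac{-198401 + \left(163402 + 92878\right)}{342009 + 545} = \frac{-198401 + 256280}{342554} = 57879 \cdot \frac{1}{342554} = \frac{981}{5806}$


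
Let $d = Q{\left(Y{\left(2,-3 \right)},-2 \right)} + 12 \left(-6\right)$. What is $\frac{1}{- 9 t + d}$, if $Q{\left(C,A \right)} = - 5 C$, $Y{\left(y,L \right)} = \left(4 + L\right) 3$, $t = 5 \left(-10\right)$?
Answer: $\frac{1}{363} \approx 0.0027548$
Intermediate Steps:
$t = -50$
$Y{\left(y,L \right)} = 12 + 3 L$
$d = -87$ ($d = - 5 \left(12 + 3 \left(-3\right)\right) + 12 \left(-6\right) = - 5 \left(12 - 9\right) - 72 = \left(-5\right) 3 - 72 = -15 - 72 = -87$)
$\frac{1}{- 9 t + d} = \frac{1}{\left(-9\right) \left(-50\right) - 87} = \frac{1}{450 - 87} = \frac{1}{363}$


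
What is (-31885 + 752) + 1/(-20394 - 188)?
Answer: -640779407/20582 ≈ -31133.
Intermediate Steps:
(-31885 + 752) + 1/(-20394 - 188) = -31133 + 1/(-20582) = -31133 - 1/20582 = -640779407/20582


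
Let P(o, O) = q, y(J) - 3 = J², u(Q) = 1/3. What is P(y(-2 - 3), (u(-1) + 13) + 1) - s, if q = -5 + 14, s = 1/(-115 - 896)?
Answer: 9100/1011 ≈ 9.0010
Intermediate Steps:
u(Q) = ⅓
s = -1/1011 (s = 1/(-1011) = -1/1011 ≈ -0.00098912)
y(J) = 3 + J²
q = 9
P(o, O) = 9
P(y(-2 - 3), (u(-1) + 13) + 1) - s = 9 - 1*(-1/1011) = 9 + 1/1011 = 9100/1011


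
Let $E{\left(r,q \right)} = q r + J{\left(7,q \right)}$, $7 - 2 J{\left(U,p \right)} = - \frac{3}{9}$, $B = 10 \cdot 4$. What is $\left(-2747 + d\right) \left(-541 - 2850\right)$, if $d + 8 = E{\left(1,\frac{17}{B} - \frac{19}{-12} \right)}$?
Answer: $\frac{372918443}{40} \approx 9.323 \cdot 10^{6}$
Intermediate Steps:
$B = 40$
$J{\left(U,p \right)} = \frac{11}{3}$ ($J{\left(U,p \right)} = \frac{7}{2} - \frac{\left(-3\right) \frac{1}{9}}{2} = \frac{7}{2} - - \frac{1}{6} = \frac{7}{2} + \frac{1}{6} = \frac{11}{3}$)
$E{\left(r,q \right)} = \frac{11}{3} + q r$ ($E{\left(r,q \right)} = q r + \frac{11}{3} = \frac{11}{3} + q r$)
$d = - \frac{93}{40}$ ($d = -8 + \left(\frac{11}{3} + \left(\frac{17}{40} - \frac{19}{-12}\right) 1\right) = -8 + \left(\frac{11}{3} + \left(17 \cdot \frac{1}{40} - - \frac{19}{12}\right) 1\right) = -8 + \left(\frac{11}{3} + \left(\frac{17}{40} + \frac{19}{12}\right) 1\right) = -8 + \left(\frac{11}{3} + \frac{241}{120} \cdot 1\right) = -8 + \left(\frac{11}{3} + \frac{241}{120}\right) = -8 + \frac{227}{40} = - \frac{93}{40} \approx -2.325$)
$\left(-2747 + d\right) \left(-541 - 2850\right) = \left(-2747 - \frac{93}{40}\right) \left(-541 - 2850\right) = \left(- \frac{109973}{40}\right) \left(-3391\right) = \frac{372918443}{40}$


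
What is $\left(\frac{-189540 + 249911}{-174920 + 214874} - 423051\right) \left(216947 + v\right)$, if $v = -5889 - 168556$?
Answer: $- \frac{359195437283033}{19977} \approx -1.798 \cdot 10^{10}$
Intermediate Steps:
$v = -174445$ ($v = -5889 - 168556 = -174445$)
$\left(\frac{-189540 + 249911}{-174920 + 214874} - 423051\right) \left(216947 + v\right) = \left(\frac{-189540 + 249911}{-174920 + 214874} - 423051\right) \left(216947 - 174445\right) = \left(\frac{60371}{39954} - 423051\right) 42502 = \left(- \frac{16902519283}{39954}\right) 42502 = - \frac{359195437283033}{19977}$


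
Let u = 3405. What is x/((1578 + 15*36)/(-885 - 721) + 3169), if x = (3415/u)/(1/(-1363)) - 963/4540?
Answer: -14953039607/34644485760 ≈ -0.43161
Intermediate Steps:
x = -18621469/13620 (x = (3415/3405)/(1/(-1363)) - 963/4540 = (3415*(1/3405))/(-1/1363) - 963*1/4540 = (683/681)*(-1363) - 963/4540 = -930929/681 - 963/4540 = -18621469/13620 ≈ -1367.2)
x/((1578 + 15*36)/(-885 - 721) + 3169) = -18621469/(13620*((1578 + 15*36)/(-885 - 721) + 3169)) = -18621469/(13620*((1578 + 540)/(-1606) + 3169)) = -18621469/(13620*(2118*(-1/1606) + 3169)) = -18621469/(13620*(-1059/803 + 3169)) = -18621469/(13620*2543648/803) = -18621469/13620*803/2543648 = -14953039607/34644485760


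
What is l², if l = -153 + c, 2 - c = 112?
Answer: 69169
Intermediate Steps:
c = -110 (c = 2 - 1*112 = 2 - 112 = -110)
l = -263 (l = -153 - 110 = -263)
l² = (-263)² = 69169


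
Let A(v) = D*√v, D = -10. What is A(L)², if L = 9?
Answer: 900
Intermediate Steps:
A(v) = -10*√v
A(L)² = (-10*√9)² = (-10*3)² = (-30)² = 900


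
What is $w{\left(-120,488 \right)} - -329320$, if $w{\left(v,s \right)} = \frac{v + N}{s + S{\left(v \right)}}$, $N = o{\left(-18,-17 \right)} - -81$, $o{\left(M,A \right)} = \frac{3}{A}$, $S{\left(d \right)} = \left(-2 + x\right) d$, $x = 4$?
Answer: $\frac{694206227}{2108} \approx 3.2932 \cdot 10^{5}$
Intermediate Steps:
$S{\left(d \right)} = 2 d$ ($S{\left(d \right)} = \left(-2 + 4\right) d = 2 d$)
$N = \frac{1374}{17}$ ($N = \frac{3}{-17} - -81 = 3 \left(- \frac{1}{17}\right) + 81 = - \frac{3}{17} + 81 = \frac{1374}{17} \approx 80.823$)
$w{\left(v,s \right)} = \frac{\frac{1374}{17} + v}{s + 2 v}$ ($w{\left(v,s \right)} = \frac{v + \frac{1374}{17}}{s + 2 v} = \frac{\frac{1374}{17} + v}{s + 2 v}$)
$w{\left(-120,488 \right)} - -329320 = \frac{\frac{1374}{17} - 120}{488 + 2 \left(-120\right)} - -329320 = \frac{1}{488 - 240} \left(- \frac{666}{17}\right) + 329320 = \frac{1}{248} \left(- \frac{666}{17}\right) + 329320 = - \frac{333}{2108} + 329320 = \frac{694206227}{2108}$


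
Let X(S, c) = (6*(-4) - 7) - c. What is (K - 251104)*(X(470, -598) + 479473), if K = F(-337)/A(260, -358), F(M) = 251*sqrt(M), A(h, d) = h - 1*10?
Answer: -120539964160 + 12049004*I*sqrt(337)/25 ≈ -1.2054e+11 + 8.8476e+6*I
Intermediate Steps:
A(h, d) = -10 + h (A(h, d) = h - 10 = -10 + h)
X(S, c) = -31 - c (X(S, c) = (-24 - 7) - c = -31 - c)
K = 251*I*sqrt(337)/250 (K = (251*sqrt(-337))/(-10 + 260) = (251*(I*sqrt(337)))/250 = (251*I*sqrt(337))*(1/250) = 251*I*sqrt(337)/250 ≈ 18.431*I)
(K - 251104)*(X(470, -598) + 479473) = (251*I*sqrt(337)/250 - 251104)*((-31 - 1*(-598)) + 479473) = (-251104 + 251*I*sqrt(337)/250)*((-31 + 598) + 479473) = (-251104 + 251*I*sqrt(337)/250)*(567 + 479473) = (-251104 + 251*I*sqrt(337)/250)*480040 = -120539964160 + 12049004*I*sqrt(337)/25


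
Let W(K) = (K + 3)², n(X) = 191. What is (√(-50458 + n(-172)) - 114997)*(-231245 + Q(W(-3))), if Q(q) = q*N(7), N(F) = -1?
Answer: 26592481265 - 231245*I*√50267 ≈ 2.6592e+10 - 5.1846e+7*I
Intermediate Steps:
W(K) = (3 + K)²
Q(q) = -q (Q(q) = q*(-1) = -q)
(√(-50458 + n(-172)) - 114997)*(-231245 + Q(W(-3))) = (√(-50458 + 191) - 114997)*(-231245 - (3 - 3)²) = (√(-50267) - 114997)*(-231245 - 1*0²) = (I*√50267 - 114997)*(-231245 - 1*0) = (-114997 + I*√50267)*(-231245 + 0) = (-114997 + I*√50267)*(-231245) = 26592481265 - 231245*I*√50267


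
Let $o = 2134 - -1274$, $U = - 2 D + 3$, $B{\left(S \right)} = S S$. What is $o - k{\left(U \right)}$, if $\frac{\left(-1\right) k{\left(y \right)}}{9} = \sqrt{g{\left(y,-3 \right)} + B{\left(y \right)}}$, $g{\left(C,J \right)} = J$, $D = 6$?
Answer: $3408 + 9 \sqrt{78} \approx 3487.5$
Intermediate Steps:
$B{\left(S \right)} = S^{2}$
$U = -9$ ($U = \left(-2\right) 6 + 3 = -12 + 3 = -9$)
$k{\left(y \right)} = - 9 \sqrt{-3 + y^{2}}$
$o = 3408$ ($o = 2134 + 1274 = 3408$)
$o - k{\left(U \right)} = 3408 - - 9 \sqrt{-3 + \left(-9\right)^{2}} = 3408 - - 9 \sqrt{-3 + 81} = 3408 - - 9 \sqrt{78} = 3408 + 9 \sqrt{78}$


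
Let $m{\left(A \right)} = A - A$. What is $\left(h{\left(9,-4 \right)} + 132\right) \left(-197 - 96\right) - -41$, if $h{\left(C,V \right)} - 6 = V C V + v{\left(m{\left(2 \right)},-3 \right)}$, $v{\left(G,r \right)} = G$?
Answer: $-82585$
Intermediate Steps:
$m{\left(A \right)} = 0$
$h{\left(C,V \right)} = 6 + C V^{2}$ ($h{\left(C,V \right)} = 6 + \left(V C V + 0\right) = 6 + \left(C V V + 0\right) = 6 + \left(C V^{2} + 0\right) = 6 + C V^{2}$)
$\left(h{\left(9,-4 \right)} + 132\right) \left(-197 - 96\right) - -41 = \left(\left(6 + 9 \left(-4\right)^{2}\right) + 132\right) \left(-197 - 96\right) - -41 = \left(\left(6 + 9 \cdot 16\right) + 132\right) \left(-293\right) + 41 = \left(\left(6 + 144\right) + 132\right) \left(-293\right) + 41 = \left(150 + 132\right) \left(-293\right) + 41 = 282 \left(-293\right) + 41 = -82626 + 41 = -82585$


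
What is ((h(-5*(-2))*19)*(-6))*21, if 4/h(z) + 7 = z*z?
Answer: -3192/31 ≈ -102.97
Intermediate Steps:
h(z) = 4/(-7 + z**2) (h(z) = 4/(-7 + z*z) = 4/(-7 + z**2))
((h(-5*(-2))*19)*(-6))*21 = (((4/(-7 + (-5*(-2))**2))*19)*(-6))*21 = (((4/(-7 + 10**2))*19)*(-6))*21 = (((4/(-7 + 100))*19)*(-6))*21 = (((4/93)*19)*(-6))*21 = ((76/93)*(-6))*21 = -152/31*21 = -3192/31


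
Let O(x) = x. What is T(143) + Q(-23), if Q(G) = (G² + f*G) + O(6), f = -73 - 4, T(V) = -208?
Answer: 2098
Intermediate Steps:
f = -77
Q(G) = 6 + G² - 77*G (Q(G) = (G² - 77*G) + 6 = 6 + G² - 77*G)
T(143) + Q(-23) = -208 + (6 + (-23)² - 77*(-23)) = -208 + (6 + 529 + 1771) = -208 + 2306 = 2098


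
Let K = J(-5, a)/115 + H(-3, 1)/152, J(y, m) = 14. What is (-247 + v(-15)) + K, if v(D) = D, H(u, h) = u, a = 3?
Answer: -4577977/17480 ≈ -261.90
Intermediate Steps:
K = 1783/17480 (K = 14/115 - 3/152 = 1783/17480 ≈ 0.10200)
(-247 + v(-15)) + K = (-247 - 15) + 1783/17480 = -262 + 1783/17480 = -4577977/17480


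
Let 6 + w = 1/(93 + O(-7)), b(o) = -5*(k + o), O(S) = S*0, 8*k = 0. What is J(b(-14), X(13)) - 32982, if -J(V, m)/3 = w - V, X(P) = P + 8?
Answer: -1015375/31 ≈ -32754.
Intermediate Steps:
X(P) = 8 + P
k = 0 (k = (⅛)*0 = 0)
O(S) = 0
b(o) = -5*o (b(o) = -5*(0 + o) = -5*o)
w = -557/93 (w = -6 + 1/(93 + 0) = -6 + 1/93 = -557/93 ≈ -5.9893)
J(V, m) = 557/31 + 3*V (J(V, m) = -3*(-557/93 - V) = 557/31 + 3*V)
J(b(-14), X(13)) - 32982 = (557/31 + 3*(-5*(-14))) - 32982 = (557/31 + 3*70) - 32982 = (557/31 + 210) - 32982 = 7067/31 - 32982 = -1015375/31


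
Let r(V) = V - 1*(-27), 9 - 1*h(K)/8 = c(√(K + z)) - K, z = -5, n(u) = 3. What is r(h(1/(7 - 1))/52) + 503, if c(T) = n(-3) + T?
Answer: 20707/39 - I*√174/39 ≈ 530.95 - 0.33823*I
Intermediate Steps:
c(T) = 3 + T
h(K) = 48 - 8*√(-5 + K) + 8*K (h(K) = 72 - 8*((3 + √(K - 5)) - K) = 72 - 8*((3 + √(-5 + K)) - K) = 72 - 8*(3 + √(-5 + K) - K) = 72 + (-24 - 8*√(-5 + K) + 8*K) = 48 - 8*√(-5 + K) + 8*K)
r(V) = 27 + V (r(V) = V + 27 = 27 + V)
r(h(1/(7 - 1))/52) + 503 = (27 + (48 - 8*√(-5 + 1/(7 - 1)) + 8/(7 - 1))/52) + 503 = (27 + (48 - 8*√(-5 + 1/6) + 8/6)*(1/52)) + 503 = (27 + (48 - 8*√(-5 + ⅙) + 8*(⅙))*(1/52)) + 503 = (27 + (48 - 4*I*√174/3 + 4/3)*(1/52)) + 503 = (27 + (148/3 - 4*I*√174/3)*(1/52)) + 503 = (27 + (37/39 - I*√174/39)) + 503 = (1090/39 - I*√174/39) + 503 = 20707/39 - I*√174/39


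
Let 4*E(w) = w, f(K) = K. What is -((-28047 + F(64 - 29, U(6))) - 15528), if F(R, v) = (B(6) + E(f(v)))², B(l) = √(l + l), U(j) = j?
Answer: 174243/4 - 6*√3 ≈ 43550.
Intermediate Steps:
B(l) = √2*√l (B(l) = √(2*l) = √2*√l)
E(w) = w/4
F(R, v) = (2*√3 + v/4)² (F(R, v) = (√2*√6 + v/4)² = (2*√3 + v/4)²)
-((-28047 + F(64 - 29, U(6))) - 15528) = -((-28047 + (6 + 8*√3)²/16) - 15528) = -(-43575 + (6 + 8*√3)²/16) = 43575 - (6 + 8*√3)²/16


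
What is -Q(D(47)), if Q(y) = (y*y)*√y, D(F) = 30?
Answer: -900*√30 ≈ -4929.5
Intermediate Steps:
Q(y) = y^(5/2) (Q(y) = y²*√y = y^(5/2))
-Q(D(47)) = -30^(5/2) = -900*√30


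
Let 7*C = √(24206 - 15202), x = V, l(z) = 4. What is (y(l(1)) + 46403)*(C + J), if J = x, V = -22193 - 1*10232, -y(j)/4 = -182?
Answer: -1528222675 + 13466*√2251 ≈ -1.5276e+9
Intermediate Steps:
y(j) = 728 (y(j) = -4*(-182) = 728)
V = -32425 (V = -22193 - 10232 = -32425)
x = -32425
J = -32425
C = 2*√2251/7 (C = √(24206 - 15202)/7 = √9004/7 = (2*√2251)/7 = 2*√2251/7 ≈ 13.556)
(y(l(1)) + 46403)*(C + J) = (728 + 46403)*(2*√2251/7 - 32425) = 47131*(-32425 + 2*√2251/7) = -1528222675 + 13466*√2251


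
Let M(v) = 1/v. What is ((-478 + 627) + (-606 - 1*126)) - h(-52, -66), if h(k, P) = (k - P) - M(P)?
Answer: -39403/66 ≈ -597.02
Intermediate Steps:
h(k, P) = k - P - 1/P (h(k, P) = (k - P) - 1/P = k - P - 1/P)
((-478 + 627) + (-606 - 1*126)) - h(-52, -66) = ((-478 + 627) + (-606 - 1*126)) - (-52 - 1*(-66) - 1/(-66)) = (149 + (-606 - 126)) - (-52 + 66 - 1*(-1/66)) = (149 - 732) - (-52 + 66 + 1/66) = -583 - 1*925/66 = -583 - 925/66 = -39403/66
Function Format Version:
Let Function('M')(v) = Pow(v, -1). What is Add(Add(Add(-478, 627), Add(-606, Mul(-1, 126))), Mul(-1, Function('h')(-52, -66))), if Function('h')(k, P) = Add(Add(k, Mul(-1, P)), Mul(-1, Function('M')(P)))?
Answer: Rational(-39403, 66) ≈ -597.02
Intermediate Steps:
Function('h')(k, P) = Add(k, Mul(-1, P), Mul(-1, Pow(P, -1))) (Function('h')(k, P) = Add(Add(k, Mul(-1, P)), Mul(-1, Pow(P, -1))) = Add(k, Mul(-1, P), Mul(-1, Pow(P, -1))))
Add(Add(Add(-478, 627), Add(-606, Mul(-1, 126))), Mul(-1, Function('h')(-52, -66))) = Add(Add(Add(-478, 627), Add(-606, Mul(-1, 126))), Mul(-1, Add(-52, Mul(-1, -66), Mul(-1, Pow(-66, -1))))) = Add(Add(149, Add(-606, -126)), Mul(-1, Add(-52, 66, Mul(-1, Rational(-1, 66))))) = Add(Add(149, -732), Mul(-1, Add(-52, 66, Rational(1, 66)))) = Add(-583, Mul(-1, Rational(925, 66))) = Add(-583, Rational(-925, 66)) = Rational(-39403, 66)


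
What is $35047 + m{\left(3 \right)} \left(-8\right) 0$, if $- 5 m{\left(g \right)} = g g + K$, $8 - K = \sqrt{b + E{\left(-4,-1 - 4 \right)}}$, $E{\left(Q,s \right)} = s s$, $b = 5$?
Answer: $35047$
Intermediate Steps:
$E{\left(Q,s \right)} = s^{2}$
$K = 8 - \sqrt{30}$ ($K = 8 - \sqrt{5 + \left(-1 - 4\right)^{2}} = 8 - \sqrt{5 + \left(-5\right)^{2}} = 8 - \sqrt{5 + 25} = 8 - \sqrt{30} \approx 2.5228$)
$m{\left(g \right)} = - \frac{8}{5} - \frac{g^{2}}{5} + \frac{\sqrt{30}}{5}$ ($m{\left(g \right)} = - \frac{g g + \left(8 - \sqrt{30}\right)}{5} = - \frac{g^{2} + \left(8 - \sqrt{30}\right)}{5} = - \frac{8 + g^{2} - \sqrt{30}}{5} = - \frac{8}{5} - \frac{g^{2}}{5} + \frac{\sqrt{30}}{5}$)
$35047 + m{\left(3 \right)} \left(-8\right) 0 = 35047 + \left(- \frac{8}{5} - \frac{3^{2}}{5} + \frac{\sqrt{30}}{5}\right) \left(-8\right) 0 = 35047 + \left(- \frac{8}{5} - \frac{9}{5} + \frac{\sqrt{30}}{5}\right) \left(-8\right) 0 = 35047 + \left(- \frac{17}{5} + \frac{\sqrt{30}}{5}\right) \left(-8\right) 0 = 35047 + \left(\frac{136}{5} - \frac{8 \sqrt{30}}{5}\right) 0 = 35047 + 0 = 35047$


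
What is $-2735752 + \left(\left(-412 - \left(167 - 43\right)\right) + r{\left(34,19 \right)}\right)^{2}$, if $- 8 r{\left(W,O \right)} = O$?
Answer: $- \frac{156537879}{64} \approx -2.4459 \cdot 10^{6}$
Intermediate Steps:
$r{\left(W,O \right)} = - \frac{O}{8}$
$-2735752 + \left(\left(-412 - \left(167 - 43\right)\right) + r{\left(34,19 \right)}\right)^{2} = -2735752 + \left(\left(-412 - \left(167 - 43\right)\right) - \frac{19}{8}\right)^{2} = -2735752 + \left(\left(-412 - 124\right) - \frac{19}{8}\right)^{2} = -2735752 + \left(-536 - \frac{19}{8}\right)^{2} = -2735752 + \left(- \frac{4307}{8}\right)^{2} = -2735752 + \frac{18550249}{64} = - \frac{156537879}{64}$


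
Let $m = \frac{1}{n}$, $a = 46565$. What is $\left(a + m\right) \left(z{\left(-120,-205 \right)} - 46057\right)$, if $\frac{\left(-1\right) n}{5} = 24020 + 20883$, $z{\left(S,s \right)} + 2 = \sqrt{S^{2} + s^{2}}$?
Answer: $- \frac{481525702721466}{224515} + \frac{10454540974 \sqrt{2257}}{44903} \approx -2.1337 \cdot 10^{9}$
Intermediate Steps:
$z{\left(S,s \right)} = -2 + \sqrt{S^{2} + s^{2}}$
$n = -224515$ ($n = - 5 \left(24020 + 20883\right) = \left(-5\right) 44903 = -224515$)
$m = - \frac{1}{224515}$ ($m = \frac{1}{-224515} = - \frac{1}{224515} \approx -4.454 \cdot 10^{-6}$)
$\left(a + m\right) \left(z{\left(-120,-205 \right)} - 46057\right) = \left(46565 - \frac{1}{224515}\right) \left(\left(-2 + \sqrt{\left(-120\right)^{2} + \left(-205\right)^{2}}\right) - 46057\right) = \frac{10454540974 \left(\left(-2 + \sqrt{14400 + 42025}\right) - 46057\right)}{224515} = \frac{10454540974 \left(\left(-2 + \sqrt{56425}\right) - 46057\right)}{224515} = \frac{10454540974 \left(\left(-2 + 5 \sqrt{2257}\right) - 46057\right)}{224515} = \frac{10454540974 \left(-46059 + 5 \sqrt{2257}\right)}{224515} = - \frac{481525702721466}{224515} + \frac{10454540974 \sqrt{2257}}{44903}$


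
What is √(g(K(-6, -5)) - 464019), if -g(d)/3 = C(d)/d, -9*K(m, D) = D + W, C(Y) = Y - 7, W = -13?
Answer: I*√1856046/2 ≈ 681.18*I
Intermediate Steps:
C(Y) = -7 + Y
K(m, D) = 13/9 - D/9 (K(m, D) = -(D - 13)/9 = -(-13 + D)/9 = 13/9 - D/9)
g(d) = -3*(-7 + d)/d
√(g(K(-6, -5)) - 464019) = √((-3 + 21/(13/9 - ⅑*(-5))) - 464019) = √((-3 + 21/(13/9 + 5/9)) - 464019) = √((-3 + 21/2) - 464019) = √(15/2 - 464019) = √(-928023/2) = I*√1856046/2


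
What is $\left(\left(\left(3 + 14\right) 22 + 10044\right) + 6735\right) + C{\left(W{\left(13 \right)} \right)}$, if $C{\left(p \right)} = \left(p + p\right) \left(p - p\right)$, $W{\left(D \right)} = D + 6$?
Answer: $17153$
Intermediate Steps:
$W{\left(D \right)} = 6 + D$
$C{\left(p \right)} = 0$ ($C{\left(p \right)} = 2 p 0 = 0$)
$\left(\left(\left(3 + 14\right) 22 + 10044\right) + 6735\right) + C{\left(W{\left(13 \right)} \right)} = \left(\left(\left(3 + 14\right) 22 + 10044\right) + 6735\right) + 0 = \left(\left(17 \cdot 22 + 10044\right) + 6735\right) + 0 = \left(\left(374 + 10044\right) + 6735\right) + 0 = \left(10418 + 6735\right) + 0 = 17153 + 0 = 17153$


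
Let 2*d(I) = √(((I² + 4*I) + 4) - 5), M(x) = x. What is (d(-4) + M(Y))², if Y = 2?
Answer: (4 + I)²/4 ≈ 3.75 + 2.0*I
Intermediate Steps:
d(I) = √(-1 + I² + 4*I)/2 (d(I) = √(((I² + 4*I) + 4) - 5)/2 = √((4 + I² + 4*I) - 5)/2 = √(-1 + I² + 4*I)/2)
(d(-4) + M(Y))² = (√(-1 + (-4)² + 4*(-4))/2 + 2)² = (√(-1 + 16 - 16)/2 + 2)² = (√(-1)/2 + 2)² = (I/2 + 2)² = (2 + I/2)²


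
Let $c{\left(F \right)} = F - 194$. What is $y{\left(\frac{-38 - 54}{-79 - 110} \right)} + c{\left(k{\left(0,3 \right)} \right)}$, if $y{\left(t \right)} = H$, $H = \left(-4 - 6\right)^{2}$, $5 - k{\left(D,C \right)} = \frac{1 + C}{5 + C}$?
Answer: $- \frac{179}{2} \approx -89.5$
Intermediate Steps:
$k{\left(D,C \right)} = 5 - \frac{1 + C}{5 + C}$
$H = 100$ ($H = \left(-10\right)^{2} = 100$)
$y{\left(t \right)} = 100$
$c{\left(F \right)} = -194 + F$
$y{\left(\frac{-38 - 54}{-79 - 110} \right)} + c{\left(k{\left(0,3 \right)} \right)} = 100 - \left(194 - \frac{4 \left(6 + 3\right)}{5 + 3}\right) = 100 - \left(194 - 4 \cdot \frac{1}{8} \cdot 9\right) = 100 - \left(194 - \frac{9}{2}\right) = 100 + \left(-194 + \frac{9}{2}\right) = 100 - \frac{379}{2} = - \frac{179}{2}$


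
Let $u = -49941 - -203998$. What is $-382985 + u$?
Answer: $-228928$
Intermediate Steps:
$u = 154057$ ($u = -49941 + 203998 = 154057$)
$-382985 + u = -382985 + 154057 = -228928$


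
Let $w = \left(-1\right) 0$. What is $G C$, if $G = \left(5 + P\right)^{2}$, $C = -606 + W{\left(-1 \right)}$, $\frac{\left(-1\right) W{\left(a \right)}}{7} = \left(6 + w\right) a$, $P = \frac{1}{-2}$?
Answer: $-11421$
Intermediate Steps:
$w = 0$
$P = - \frac{1}{2} \approx -0.5$
$W{\left(a \right)} = - 42 a$ ($W{\left(a \right)} = - 7 \left(6 + 0\right) a = - 7 \cdot 6 a = - 42 a$)
$C = -564$ ($C = -606 - -42 = -606 + 42 = -564$)
$G = \frac{81}{4}$ ($G = \left(5 - \frac{1}{2}\right)^{2} = \left(\frac{9}{2}\right)^{2} = \frac{81}{4} \approx 20.25$)
$G C = \frac{81}{4} \left(-564\right) = -11421$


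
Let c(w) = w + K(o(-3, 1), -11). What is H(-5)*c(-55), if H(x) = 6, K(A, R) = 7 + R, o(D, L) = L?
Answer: -354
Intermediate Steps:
c(w) = -4 + w (c(w) = w + (7 - 11) = w - 4 = -4 + w)
H(-5)*c(-55) = 6*(-4 - 55) = 6*(-59) = -354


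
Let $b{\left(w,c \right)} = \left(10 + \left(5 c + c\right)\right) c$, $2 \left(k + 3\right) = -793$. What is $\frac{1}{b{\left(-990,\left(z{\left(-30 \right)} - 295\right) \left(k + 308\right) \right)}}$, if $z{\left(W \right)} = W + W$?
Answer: $\frac{2}{12662003325} \approx 1.5795 \cdot 10^{-10}$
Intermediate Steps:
$k = - \frac{799}{2}$ ($k = -3 + \frac{1}{2} \left(-793\right) = -3 - \frac{793}{2} = - \frac{799}{2} \approx -399.5$)
$z{\left(W \right)} = 2 W$
$b{\left(w,c \right)} = c \left(10 + 6 c\right)$ ($b{\left(w,c \right)} = \left(10 + 6 c\right) c = c \left(10 + 6 c\right)$)
$\frac{1}{b{\left(-990,\left(z{\left(-30 \right)} - 295\right) \left(k + 308\right) \right)}} = \frac{1}{2 \left(2 \left(-30\right) - 295\right) \left(- \frac{799}{2} + 308\right) \left(5 + 3 \left(2 \left(-30\right) - 295\right) \left(- \frac{799}{2} + 308\right)\right)} = \frac{1}{2 \left(-60 - 295\right) \left(- \frac{183}{2}\right) \left(5 + 3 \left(-60 - 295\right) \left(- \frac{183}{2}\right)\right)} = \frac{1}{2 \left(\left(-355\right) \left(- \frac{183}{2}\right)\right) \left(5 + 3 \left(\left(-355\right) \left(- \frac{183}{2}\right)\right)\right)} = \frac{1}{2 \cdot \frac{64965}{2} \left(5 + 3 \cdot \frac{64965}{2}\right)} = \frac{1}{2 \cdot \frac{64965}{2} \left(5 + \frac{194895}{2}\right)} = \frac{1}{2 \cdot \frac{64965}{2} \cdot \frac{194905}{2}} = \frac{1}{\frac{12662003325}{2}} = \frac{2}{12662003325}$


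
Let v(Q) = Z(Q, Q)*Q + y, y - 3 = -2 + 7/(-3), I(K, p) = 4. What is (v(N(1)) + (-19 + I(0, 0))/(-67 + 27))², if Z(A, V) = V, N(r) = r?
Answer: 1/576 ≈ 0.0017361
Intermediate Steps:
y = -4/3 (y = 3 + (-2 + 7/(-3)) = 3 + (-2 + 7*(-⅓)) = 3 + (-2 - 7/3) = 3 - 13/3 = -4/3 ≈ -1.3333)
v(Q) = -4/3 + Q² (v(Q) = Q*Q - 4/3 = Q² - 4/3 = -4/3 + Q²)
(v(N(1)) + (-19 + I(0, 0))/(-67 + 27))² = ((-4/3 + 1²) + (-19 + 4)/(-67 + 27))² = ((-4/3 + 1) - 15/(-40))² = (-⅓ - 15*(-1/40))² = (-⅓ + 3/8)² = (1/24)² = 1/576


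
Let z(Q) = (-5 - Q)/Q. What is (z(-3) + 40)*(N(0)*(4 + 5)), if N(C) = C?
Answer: 0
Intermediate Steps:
z(Q) = (-5 - Q)/Q
(z(-3) + 40)*(N(0)*(4 + 5)) = ((-5 - 1*(-3))/(-3) + 40)*(0*(4 + 5)) = (-(-5 + 3)/3 + 40)*(0*9) = (-⅓*(-2) + 40)*0 = (⅔ + 40)*0 = (122/3)*0 = 0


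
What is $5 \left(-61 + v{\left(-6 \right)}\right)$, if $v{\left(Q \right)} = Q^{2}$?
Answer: $-125$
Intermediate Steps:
$5 \left(-61 + v{\left(-6 \right)}\right) = 5 \left(-61 + \left(-6\right)^{2}\right) = 5 \left(-61 + 36\right) = 5 \left(-25\right) = -125$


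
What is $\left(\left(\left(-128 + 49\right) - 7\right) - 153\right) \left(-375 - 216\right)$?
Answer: $141249$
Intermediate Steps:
$\left(\left(\left(-128 + 49\right) - 7\right) - 153\right) \left(-375 - 216\right) = \left(\left(-79 - 7\right) - 153\right) \left(-591\right) = \left(-86 - 153\right) \left(-591\right) = \left(-239\right) \left(-591\right) = 141249$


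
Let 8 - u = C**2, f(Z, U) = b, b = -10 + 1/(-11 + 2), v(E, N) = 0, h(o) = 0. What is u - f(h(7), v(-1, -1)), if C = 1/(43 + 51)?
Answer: 1440259/79524 ≈ 18.111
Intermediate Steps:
C = 1/94 ≈ 0.010638
b = -91/9 (b = -10 + 1/(-9) = -10 - 1/9 = -91/9 ≈ -10.111)
f(Z, U) = -91/9
u = 70687/8836 (u = 8 - (1/94)**2 = 8 - 1*1/8836 = 8 - 1/8836 = 70687/8836 ≈ 7.9999)
u - f(h(7), v(-1, -1)) = 70687/8836 - 1*(-91/9) = 70687/8836 + 91/9 = 1440259/79524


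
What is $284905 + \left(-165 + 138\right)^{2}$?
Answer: $285634$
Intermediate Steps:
$284905 + \left(-165 + 138\right)^{2} = 284905 + \left(-27\right)^{2} = 284905 + 729 = 285634$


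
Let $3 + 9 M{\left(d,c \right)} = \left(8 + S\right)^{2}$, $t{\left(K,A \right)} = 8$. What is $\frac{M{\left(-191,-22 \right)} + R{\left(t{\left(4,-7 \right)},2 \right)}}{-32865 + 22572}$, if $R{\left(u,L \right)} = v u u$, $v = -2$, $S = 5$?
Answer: $\frac{986}{92637} \approx 0.010644$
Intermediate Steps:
$M{\left(d,c \right)} = \frac{166}{9}$ ($M{\left(d,c \right)} = - \frac{1}{3} + \frac{\left(8 + 5\right)^{2}}{9} = - \frac{1}{3} + \frac{13^{2}}{9} = - \frac{1}{3} + \frac{1}{9} \cdot 169 = - \frac{1}{3} + \frac{169}{9} = \frac{166}{9}$)
$R{\left(u,L \right)} = - 2 u^{2}$ ($R{\left(u,L \right)} = - 2 u u = - 2 u^{2}$)
$\frac{M{\left(-191,-22 \right)} + R{\left(t{\left(4,-7 \right)},2 \right)}}{-32865 + 22572} = \frac{\frac{166}{9} - 2 \cdot 8^{2}}{-32865 + 22572} = \frac{\frac{166}{9} - 128}{-10293} = \left(\frac{166}{9} - 128\right) \left(- \frac{1}{10293}\right) = \left(- \frac{986}{9}\right) \left(- \frac{1}{10293}\right) = \frac{986}{92637}$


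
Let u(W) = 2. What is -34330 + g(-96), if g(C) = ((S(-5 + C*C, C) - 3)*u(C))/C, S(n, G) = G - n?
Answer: -819265/24 ≈ -34136.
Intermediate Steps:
g(C) = (4 - 2*C**2 + 2*C)/C (g(C) = (((C - (-5 + C*C)) - 3)*2)/C = (((C - (-5 + C**2)) - 3)*2)/C = (((C + (5 - C**2)) - 3)*2)/C = (((5 + C - C**2) - 3)*2)/C = ((2 + C - C**2)*2)/C = (4 - 2*C**2 + 2*C)/C)
-34330 + g(-96) = -34330 + (2 - 2*(-96) + 4/(-96)) = -34330 + (2 + 192 + 4*(-1/96)) = -34330 + (2 + 192 - 1/24) = -34330 + 4655/24 = -819265/24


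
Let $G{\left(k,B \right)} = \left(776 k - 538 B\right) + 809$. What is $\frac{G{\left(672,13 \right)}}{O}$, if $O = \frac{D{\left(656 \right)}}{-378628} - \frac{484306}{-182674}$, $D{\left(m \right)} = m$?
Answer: $\frac{4455009812634383}{22906497253} \approx 1.9449 \cdot 10^{5}$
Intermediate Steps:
$G{\left(k,B \right)} = 809 - 538 B + 776 k$ ($G{\left(k,B \right)} = \left(- 538 B + 776 k\right) + 809 = 809 - 538 B + 776 k$)
$O = \frac{22906497253}{8645686409}$ ($O = \frac{656}{-378628} - \frac{484306}{-182674} = 656 \left(- \frac{1}{378628}\right) - - \frac{242153}{91337} = - \frac{164}{94657} + \frac{242153}{91337} = \frac{22906497253}{8645686409} \approx 2.6495$)
$\frac{G{\left(672,13 \right)}}{O} = \frac{809 - 6994 + 776 \cdot 672}{\frac{22906497253}{8645686409}} = \left(809 - 6994 + 521472\right) \frac{8645686409}{22906497253} = 515287 \cdot \frac{8645686409}{22906497253} = \frac{4455009812634383}{22906497253}$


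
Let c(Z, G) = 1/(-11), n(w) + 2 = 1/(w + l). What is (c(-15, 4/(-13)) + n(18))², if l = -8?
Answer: 47961/12100 ≈ 3.9637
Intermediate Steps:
n(w) = -2 + 1/(-8 + w) (n(w) = -2 + 1/(w - 8) = -2 + 1/(-8 + w))
c(Z, G) = -1/11
(c(-15, 4/(-13)) + n(18))² = (-1/11 + (17 - 2*18)/(-8 + 18))² = (-1/11 + (17 - 36)/10)² = (-1/11 + (⅒)*(-19))² = (-1/11 - 19/10)² = (-219/110)² = 47961/12100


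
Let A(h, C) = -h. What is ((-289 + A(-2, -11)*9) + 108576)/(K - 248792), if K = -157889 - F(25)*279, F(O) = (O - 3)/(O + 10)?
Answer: -3790675/14239973 ≈ -0.26620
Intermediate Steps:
F(O) = (-3 + O)/(10 + O)
K = -5532253/35 (K = -157889 - (-3 + 25)/(10 + 25)*279 = -157889 - 22/35*279 = -157889 - (1/35)*22*279 = -157889 - 22*279/35 = -157889 - 1*6138/35 = -157889 - 6138/35 = -5532253/35 ≈ -1.5806e+5)
((-289 + A(-2, -11)*9) + 108576)/(K - 248792) = ((-289 - 1*(-2)*9) + 108576)/(-5532253/35 - 248792) = ((-289 + 2*9) + 108576)/(-14239973/35) = ((-289 + 18) + 108576)*(-35/14239973) = (-271 + 108576)*(-35/14239973) = 108305*(-35/14239973) = -3790675/14239973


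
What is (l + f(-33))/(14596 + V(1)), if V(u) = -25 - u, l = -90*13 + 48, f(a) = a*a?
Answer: -33/14570 ≈ -0.0022649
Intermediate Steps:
f(a) = a²
l = -1122 (l = -1170 + 48 = -1122)
(l + f(-33))/(14596 + V(1)) = (-1122 + (-33)²)/(14596 + (-25 - 1*1)) = (-1122 + 1089)/(14596 + (-25 - 1)) = -33/(14596 - 26) = -33/14570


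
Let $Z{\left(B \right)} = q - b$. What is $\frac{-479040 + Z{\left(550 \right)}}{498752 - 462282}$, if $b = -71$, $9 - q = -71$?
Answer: $- \frac{478889}{36470} \approx -13.131$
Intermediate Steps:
$q = 80$ ($q = 9 - -71 = 9 + 71 = 80$)
$Z{\left(B \right)} = 151$ ($Z{\left(B \right)} = 80 - -71 = 80 + 71 = 151$)
$\frac{-479040 + Z{\left(550 \right)}}{498752 - 462282} = \frac{-479040 + 151}{498752 - 462282} = - \frac{478889}{36470}$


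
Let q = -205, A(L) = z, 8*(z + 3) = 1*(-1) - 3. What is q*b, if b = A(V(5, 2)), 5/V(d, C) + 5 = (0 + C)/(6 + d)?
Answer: 1435/2 ≈ 717.50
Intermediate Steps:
V(d, C) = 5/(-5 + C/(6 + d)) (V(d, C) = 5/(-5 + (0 + C)/(6 + d)) = 5/(-5 + C/(6 + d)))
z = -7/2 (z = -3 + (1*(-1) - 3)/8 = -3 + (-1 - 3)/8 = -3 + (⅛)*(-4) = -3 - ½ = -7/2 ≈ -3.5000)
A(L) = -7/2
b = -7/2 ≈ -3.5000
q*b = -205*(-7/2) = 1435/2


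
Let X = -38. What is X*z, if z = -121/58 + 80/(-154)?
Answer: 221103/2233 ≈ 99.016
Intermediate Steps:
z = -11637/4466 (z = -121*1/58 + 80*(-1/154) = -121/58 - 40/77 = -11637/4466 ≈ -2.6057)
X*z = -38*(-11637/4466) = 221103/2233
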